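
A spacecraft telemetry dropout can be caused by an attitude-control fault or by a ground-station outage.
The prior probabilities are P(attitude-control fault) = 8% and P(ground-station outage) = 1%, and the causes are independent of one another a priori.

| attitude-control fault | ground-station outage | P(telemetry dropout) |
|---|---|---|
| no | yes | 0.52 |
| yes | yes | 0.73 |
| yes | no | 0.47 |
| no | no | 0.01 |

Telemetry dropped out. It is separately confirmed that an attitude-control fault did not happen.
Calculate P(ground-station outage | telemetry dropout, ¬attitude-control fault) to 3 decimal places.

Weight on ground-station outage=true, given the evidence: 0.52·0.01 = 0.005200
Normalizer over all consistent configurations: 0.01·0.99 + 0.52·0.01 = 0.015100
P(ground-station outage | telemetry dropout, ¬attitude-control fault) = 0.005200/0.015100 ≈ 0.344

P(ground-station outage | telemetry dropout, ¬attitude-control fault) ≈ 0.344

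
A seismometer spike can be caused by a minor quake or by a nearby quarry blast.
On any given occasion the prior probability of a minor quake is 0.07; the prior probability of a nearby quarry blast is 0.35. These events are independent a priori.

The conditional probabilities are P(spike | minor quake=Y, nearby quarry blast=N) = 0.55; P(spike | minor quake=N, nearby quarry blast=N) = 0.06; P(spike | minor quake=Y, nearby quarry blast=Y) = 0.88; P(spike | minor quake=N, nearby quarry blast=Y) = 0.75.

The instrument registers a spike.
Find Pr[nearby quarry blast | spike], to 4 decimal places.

Weight on nearby quarry blast=true, given the evidence: 0.244125 + 0.021560 = 0.265685
The normalizing constant is 0.06·0.93·0.65 + 0.75·0.93·0.35 + 0.55·0.07·0.65 + 0.88·0.07·0.35 = 0.326980
P(nearby quarry blast | spike) = 0.265685/0.326980 ≈ 0.8125

Pr[nearby quarry blast | spike] ≈ 0.8125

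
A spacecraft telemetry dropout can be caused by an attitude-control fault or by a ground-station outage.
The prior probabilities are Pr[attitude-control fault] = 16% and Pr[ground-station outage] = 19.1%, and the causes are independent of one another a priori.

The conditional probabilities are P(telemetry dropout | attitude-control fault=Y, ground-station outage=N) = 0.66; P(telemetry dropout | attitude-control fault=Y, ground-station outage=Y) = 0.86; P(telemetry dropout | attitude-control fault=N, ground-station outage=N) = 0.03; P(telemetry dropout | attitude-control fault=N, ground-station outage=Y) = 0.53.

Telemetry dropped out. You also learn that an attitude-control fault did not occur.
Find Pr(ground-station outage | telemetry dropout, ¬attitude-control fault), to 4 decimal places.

Pr(ground-station outage | telemetry dropout, ¬attitude-control fault) ≈ 0.8066

P(telemetry dropout | ¬attitude-control fault) = 0.03*0.809 + 0.53*0.191 = 0.024270 + 0.101230 = 0.125500
Of this, 0.101230 comes from 0.53*0.191 (the ground-station outage=true cases).
P(ground-station outage | telemetry dropout, ¬attitude-control fault) = 0.101230 / 0.125500 ≈ 0.8066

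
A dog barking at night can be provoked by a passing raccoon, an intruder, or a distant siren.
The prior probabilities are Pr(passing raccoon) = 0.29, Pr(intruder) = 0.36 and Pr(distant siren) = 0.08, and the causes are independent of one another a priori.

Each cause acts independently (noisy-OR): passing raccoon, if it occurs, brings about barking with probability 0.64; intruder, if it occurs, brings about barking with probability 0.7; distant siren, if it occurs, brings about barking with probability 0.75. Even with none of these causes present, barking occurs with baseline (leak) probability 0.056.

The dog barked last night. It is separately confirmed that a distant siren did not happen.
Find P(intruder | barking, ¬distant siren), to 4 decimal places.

P(intruder | barking, ¬distant siren) ≈ 0.6518

Under noisy-OR, P(barking | causes) = 1 − (1−0.056)·∏(1−qᵢ) over the active causes.
Enumerate the 4 (passing raccoon, intruder) configurations and weight by the priors:
  P(barking | ¬distant siren) = 0.056*0.71*0.64 + 0.7168*0.71*0.36 + 0.66016*0.29*0.64 + 0.898048*0.29*0.36
        = 0.025446 + 0.183214 + 0.122526 + 0.093756 = 0.424942
Configurations with intruder contribute 0.276970, so
  P(intruder | barking, ¬distant siren) = 0.276970 / 0.424942 ≈ 0.6518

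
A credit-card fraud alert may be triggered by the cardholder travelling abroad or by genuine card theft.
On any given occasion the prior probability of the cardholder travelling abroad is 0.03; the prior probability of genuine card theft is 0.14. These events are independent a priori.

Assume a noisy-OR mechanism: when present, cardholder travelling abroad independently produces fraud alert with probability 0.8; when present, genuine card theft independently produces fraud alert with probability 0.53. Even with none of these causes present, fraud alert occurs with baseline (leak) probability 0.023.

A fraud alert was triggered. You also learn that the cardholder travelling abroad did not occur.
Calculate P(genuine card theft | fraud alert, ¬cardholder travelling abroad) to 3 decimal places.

P(genuine card theft | fraud alert, ¬cardholder travelling abroad) ≈ 0.793

Under noisy-OR, P(fraud alert | causes) = 1 − (1−0.023)·∏(1−qᵢ) over the active causes.
Enumerate both values of genuine card theft and weight by the priors:
  P(fraud alert | ¬cardholder travelling abroad) = 0.023×0.86 + 0.54081×0.14
        = 0.019780 + 0.075713 = 0.095493
Configurations with genuine card theft contribute 0.075713, so
  P(genuine card theft | fraud alert, ¬cardholder travelling abroad) = 0.075713 / 0.095493 ≈ 0.793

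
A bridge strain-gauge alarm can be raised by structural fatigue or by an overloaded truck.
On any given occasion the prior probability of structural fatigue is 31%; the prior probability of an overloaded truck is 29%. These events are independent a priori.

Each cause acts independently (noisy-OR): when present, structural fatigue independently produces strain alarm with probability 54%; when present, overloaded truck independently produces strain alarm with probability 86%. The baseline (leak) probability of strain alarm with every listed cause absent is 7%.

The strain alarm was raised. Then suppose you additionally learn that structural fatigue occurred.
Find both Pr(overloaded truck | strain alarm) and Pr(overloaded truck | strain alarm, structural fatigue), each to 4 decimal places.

Under noisy-OR, P(strain alarm | causes) = 1 − (1−0.07)·∏(1−qᵢ) over the active causes.
Weight on overloaded truck=true, given the evidence: 0.174047 + 0.084516 = 0.258563
Normalizer over all consistent configurations: 0.07*0.69*0.71 + 0.8698*0.69*0.29 + 0.5722*0.31*0.71 + 0.940108*0.31*0.29 = 0.418797
P(overloaded truck | strain alarm) = 0.258563/0.418797 ≈ 0.6174

Now condition on the additional information:
P(strain alarm | structural fatigue) = 0.5722×0.71 + 0.940108×0.29 = 0.406262 + 0.272631 = 0.678893
Restricting to configurations with overloaded truck present: 0.940108×0.29 = 0.272631.
P(overloaded truck | strain alarm, structural fatigue) = 0.272631 / 0.678893 ≈ 0.4016
The drop from 0.6174 to 0.4016 is the explaining-away (discounting) effect.

Pr(overloaded truck | strain alarm) ≈ 0.6174; Pr(overloaded truck | strain alarm, structural fatigue) ≈ 0.4016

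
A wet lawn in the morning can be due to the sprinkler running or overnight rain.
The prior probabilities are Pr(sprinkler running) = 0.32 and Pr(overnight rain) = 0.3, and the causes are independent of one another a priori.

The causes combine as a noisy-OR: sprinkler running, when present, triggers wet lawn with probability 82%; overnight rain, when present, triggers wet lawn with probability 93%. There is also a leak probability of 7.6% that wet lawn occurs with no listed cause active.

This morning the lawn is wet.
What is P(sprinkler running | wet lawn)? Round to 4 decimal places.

Under noisy-OR, P(wet lawn | causes) = 1 − (1−0.076)·∏(1−qᵢ) over the active causes.
For the numerator, keep only sprinkler running=true terms: 0.186744 + 0.094882 = 0.281626
Normalizer over all consistent configurations: 0.076·0.68·0.7 + 0.93532·0.68·0.3 + 0.83368·0.32·0.7 + 0.988358·0.32·0.3 = 0.508607
Posterior = 0.281626 / 0.508607 ≈ 0.5537

P(sprinkler running | wet lawn) ≈ 0.5537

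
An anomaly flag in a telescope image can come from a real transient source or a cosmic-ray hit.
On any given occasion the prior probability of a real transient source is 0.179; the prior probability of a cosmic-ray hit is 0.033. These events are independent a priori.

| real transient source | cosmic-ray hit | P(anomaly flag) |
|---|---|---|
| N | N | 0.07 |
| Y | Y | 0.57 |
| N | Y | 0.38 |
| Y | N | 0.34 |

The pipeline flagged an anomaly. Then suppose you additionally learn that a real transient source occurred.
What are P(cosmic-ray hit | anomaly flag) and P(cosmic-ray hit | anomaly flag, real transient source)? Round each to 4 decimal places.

P(cosmic-ray hit | anomaly flag) ≈ 0.1067; P(cosmic-ray hit | anomaly flag, real transient source) ≈ 0.0541

For the numerator, keep only cosmic-ray hit=true terms: 0.010295 + 0.003367 = 0.013662
Normalizer over all consistent configurations: 0.07×0.821×0.967 + 0.38×0.821×0.033 + 0.34×0.179×0.967 + 0.57×0.179×0.033 = 0.128087
P(cosmic-ray hit | anomaly flag) = 0.013662/0.128087 ≈ 0.1067

Now condition on the additional information:
P(anomaly flag | real transient source) = 0.34×0.967 + 0.57×0.033 = 0.328780 + 0.018810 = 0.347590
Restricting to configurations with cosmic-ray hit present: 0.57×0.033 = 0.018810.
So P(cosmic-ray hit | anomaly flag, real transient source) = 0.018810/0.347590 ≈ 0.0541.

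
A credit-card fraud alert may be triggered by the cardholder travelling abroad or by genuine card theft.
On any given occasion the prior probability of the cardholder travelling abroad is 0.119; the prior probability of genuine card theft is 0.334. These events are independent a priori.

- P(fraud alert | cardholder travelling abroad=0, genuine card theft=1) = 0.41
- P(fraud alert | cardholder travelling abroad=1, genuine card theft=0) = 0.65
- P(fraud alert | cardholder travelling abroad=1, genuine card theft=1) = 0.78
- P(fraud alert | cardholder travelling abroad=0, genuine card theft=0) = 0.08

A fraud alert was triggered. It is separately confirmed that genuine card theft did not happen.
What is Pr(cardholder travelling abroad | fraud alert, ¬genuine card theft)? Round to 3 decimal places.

Pr(cardholder travelling abroad | fraud alert, ¬genuine card theft) ≈ 0.523

P(fraud alert | ¬genuine card theft) = 0.08*0.881 + 0.65*0.119 = 0.070480 + 0.077350 = 0.147830
Restricting to configurations with cardholder travelling abroad present: 0.65*0.119 = 0.077350.
Hence the posterior is 0.077350/0.147830 ≈ 0.523.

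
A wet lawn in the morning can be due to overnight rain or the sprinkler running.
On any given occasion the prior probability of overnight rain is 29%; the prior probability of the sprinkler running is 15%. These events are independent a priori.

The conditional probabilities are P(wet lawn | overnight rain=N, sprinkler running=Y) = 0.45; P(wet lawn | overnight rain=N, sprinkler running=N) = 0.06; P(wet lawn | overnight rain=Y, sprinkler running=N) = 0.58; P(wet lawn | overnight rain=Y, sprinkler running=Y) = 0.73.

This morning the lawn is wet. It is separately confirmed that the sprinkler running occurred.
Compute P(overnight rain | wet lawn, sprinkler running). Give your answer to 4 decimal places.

Sum P(wet lawn|·) weighted by the priors over both values of overnight rain:
  P(wet lawn | sprinkler running) = 0.45·0.71 + 0.73·0.29
        = 0.319500 + 0.211700 = 0.531200
Keeping only the overnight rain-present terms gives 0.211700, so
  P(overnight rain | wet lawn, sprinkler running) = 0.211700 / 0.531200 ≈ 0.3985

P(overnight rain | wet lawn, sprinkler running) ≈ 0.3985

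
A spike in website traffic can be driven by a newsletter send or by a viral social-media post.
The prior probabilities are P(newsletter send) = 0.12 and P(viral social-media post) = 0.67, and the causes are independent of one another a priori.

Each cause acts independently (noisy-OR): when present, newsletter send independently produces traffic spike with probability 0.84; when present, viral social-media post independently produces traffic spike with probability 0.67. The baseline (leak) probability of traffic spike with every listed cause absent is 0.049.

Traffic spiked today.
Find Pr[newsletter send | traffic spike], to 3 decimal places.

Pr[newsletter send | traffic spike] ≈ 0.208

Under noisy-OR, P(traffic spike | causes) = 1 − (1−0.049)·∏(1−qᵢ) over the active causes.
Weight on newsletter send=true, given the evidence: 0.033574 + 0.076363 = 0.109937
The normalizing constant is 0.049*0.88*0.33 + 0.68617*0.88*0.67 + 0.84784*0.12*0.33 + 0.949787*0.12*0.67 = 0.528733
Posterior = 0.109937 / 0.528733 ≈ 0.208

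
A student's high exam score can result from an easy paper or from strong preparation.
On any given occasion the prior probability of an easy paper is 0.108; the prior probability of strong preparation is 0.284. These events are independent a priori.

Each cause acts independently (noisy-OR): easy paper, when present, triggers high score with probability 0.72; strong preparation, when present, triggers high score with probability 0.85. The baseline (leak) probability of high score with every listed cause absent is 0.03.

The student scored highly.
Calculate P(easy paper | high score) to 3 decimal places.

Under noisy-OR, P(high score | causes) = 1 − (1−0.03)·∏(1−qᵢ) over the active causes.
P(high score) = 0.03·0.892·0.716 + 0.8545·0.892·0.284 + 0.7284·0.108·0.716 + 0.95926·0.108·0.284 = 0.019160 + 0.216469 + 0.056326 + 0.029422 = 0.321377
Restricting to configurations with easy paper present: 0.056326 + 0.029422 = 0.085748.
Hence the posterior is 0.085748/0.321377 ≈ 0.267.

P(easy paper | high score) ≈ 0.267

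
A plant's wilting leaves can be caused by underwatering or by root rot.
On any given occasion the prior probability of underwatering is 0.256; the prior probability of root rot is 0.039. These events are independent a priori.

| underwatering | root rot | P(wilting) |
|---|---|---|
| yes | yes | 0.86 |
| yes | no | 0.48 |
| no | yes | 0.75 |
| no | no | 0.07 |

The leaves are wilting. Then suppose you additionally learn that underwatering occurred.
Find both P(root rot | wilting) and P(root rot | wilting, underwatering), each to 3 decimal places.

Sum P(wilting|·) weighted by the priors over the 4 (underwatering, root rot) configurations:
  P(wilting) = 0.07×0.744×0.961 + 0.75×0.744×0.039 + 0.48×0.256×0.961 + 0.86×0.256×0.039
        = 0.050049 + 0.021762 + 0.118088 + 0.008586 = 0.198485
The terms with root rot present sum to 0.030348, so
  P(root rot | wilting) = 0.030348 / 0.198485 ≈ 0.153

Now condition on the additional information:
Weight on root rot=true, given the evidence: 0.86·0.039 = 0.033540
The normalizing constant is 0.48·0.961 + 0.86·0.039 = 0.494820
Posterior = 0.033540 / 0.494820 ≈ 0.068
— underwatering explains away the evidence for root rot.

P(root rot | wilting) ≈ 0.153; P(root rot | wilting, underwatering) ≈ 0.068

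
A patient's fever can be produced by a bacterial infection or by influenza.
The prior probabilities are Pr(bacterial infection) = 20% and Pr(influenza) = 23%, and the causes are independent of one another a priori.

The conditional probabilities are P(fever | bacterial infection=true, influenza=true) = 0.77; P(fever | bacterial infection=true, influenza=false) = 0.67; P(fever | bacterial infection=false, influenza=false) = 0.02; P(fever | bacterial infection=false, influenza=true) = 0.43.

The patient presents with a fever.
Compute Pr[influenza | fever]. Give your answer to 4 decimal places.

Pr[influenza | fever] ≈ 0.4979

By total probability over the 4 (bacterial infection, influenza) configurations:
  P(fever) = 0.02*0.8*0.77 + 0.43*0.8*0.23 + 0.67*0.2*0.77 + 0.77*0.2*0.23
        = 0.012320 + 0.079120 + 0.103180 + 0.035420 = 0.230040
Configurations with influenza contribute 0.114540, so
  P(influenza | fever) = 0.114540 / 0.230040 ≈ 0.4979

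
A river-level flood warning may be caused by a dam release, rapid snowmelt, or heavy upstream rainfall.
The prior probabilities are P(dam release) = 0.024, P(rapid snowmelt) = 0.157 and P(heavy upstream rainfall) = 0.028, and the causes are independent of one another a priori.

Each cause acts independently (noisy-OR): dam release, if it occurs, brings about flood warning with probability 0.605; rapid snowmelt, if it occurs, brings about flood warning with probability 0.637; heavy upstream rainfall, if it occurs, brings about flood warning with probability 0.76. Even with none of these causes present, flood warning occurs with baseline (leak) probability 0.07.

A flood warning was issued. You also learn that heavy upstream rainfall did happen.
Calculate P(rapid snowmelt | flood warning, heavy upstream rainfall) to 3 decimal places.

Under noisy-OR, P(flood warning | causes) = 1 − (1−0.07)·∏(1−qᵢ) over the active causes.
Sum P(flood warning|·) weighted by the priors over the 4 (dam release, rapid snowmelt) configurations:
  P(flood warning | heavy upstream rainfall) = 0.7768*0.976*0.843 + 0.918978*0.976*0.157 + 0.911836*0.024*0.843 + 0.967996*0.024*0.157
        = 0.639126 + 0.140817 + 0.018448 + 0.003647 = 0.802038
The terms with rapid snowmelt present sum to 0.144464, so
  P(rapid snowmelt | flood warning, heavy upstream rainfall) = 0.144464 / 0.802038 ≈ 0.180

P(rapid snowmelt | flood warning, heavy upstream rainfall) ≈ 0.180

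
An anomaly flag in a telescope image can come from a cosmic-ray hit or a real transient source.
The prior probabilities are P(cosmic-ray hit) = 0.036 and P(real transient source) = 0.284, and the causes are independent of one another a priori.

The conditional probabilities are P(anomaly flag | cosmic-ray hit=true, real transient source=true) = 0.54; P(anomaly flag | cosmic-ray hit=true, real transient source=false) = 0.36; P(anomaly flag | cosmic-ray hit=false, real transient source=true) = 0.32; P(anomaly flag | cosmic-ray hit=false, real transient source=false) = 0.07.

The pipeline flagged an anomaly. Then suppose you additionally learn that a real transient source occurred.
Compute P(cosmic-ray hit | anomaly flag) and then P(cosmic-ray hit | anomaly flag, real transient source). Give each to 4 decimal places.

Numerator (weight on configurations with cosmic-ray hit): 0.009279 + 0.005521 = 0.014800
Normalizer over all consistent configurations: 0.07*0.964*0.716 + 0.32*0.964*0.284 + 0.36*0.036*0.716 + 0.54*0.036*0.284 = 0.150724
Posterior = 0.014800 / 0.150724 ≈ 0.0982

Now also conditioning on real transient source=true:
P(anomaly flag | real transient source) = 0.32·0.964 + 0.54·0.036 = 0.308480 + 0.019440 = 0.327920
Of this, 0.019440 comes from 0.54·0.036 (the cosmic-ray hit=true cases).
So P(cosmic-ray hit | anomaly flag, real transient source) = 0.019440/0.327920 ≈ 0.0593.

P(cosmic-ray hit | anomaly flag) ≈ 0.0982; P(cosmic-ray hit | anomaly flag, real transient source) ≈ 0.0593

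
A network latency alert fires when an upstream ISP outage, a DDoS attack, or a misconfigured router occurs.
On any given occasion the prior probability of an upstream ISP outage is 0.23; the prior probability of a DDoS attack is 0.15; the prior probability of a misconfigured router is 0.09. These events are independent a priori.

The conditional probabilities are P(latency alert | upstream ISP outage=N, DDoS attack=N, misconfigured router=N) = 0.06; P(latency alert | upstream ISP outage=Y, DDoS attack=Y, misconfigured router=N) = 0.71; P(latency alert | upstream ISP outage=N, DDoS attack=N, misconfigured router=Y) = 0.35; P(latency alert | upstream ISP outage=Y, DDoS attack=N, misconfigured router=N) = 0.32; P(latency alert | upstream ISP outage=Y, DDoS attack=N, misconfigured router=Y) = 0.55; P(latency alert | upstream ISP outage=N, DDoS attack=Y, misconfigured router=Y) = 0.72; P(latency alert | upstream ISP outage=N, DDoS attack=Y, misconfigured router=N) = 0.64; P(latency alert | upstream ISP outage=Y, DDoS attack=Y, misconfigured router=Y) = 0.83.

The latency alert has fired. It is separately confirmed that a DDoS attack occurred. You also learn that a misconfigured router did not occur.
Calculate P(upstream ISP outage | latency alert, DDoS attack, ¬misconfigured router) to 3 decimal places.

P(upstream ISP outage | latency alert, DDoS attack, ¬misconfigured router) ≈ 0.249

P(latency alert | DDoS attack, ¬misconfigured router) = 0.64·0.77 + 0.71·0.23 = 0.492800 + 0.163300 = 0.656100
Restricting to configurations with upstream ISP outage present: 0.71·0.23 = 0.163300.
Hence the posterior is 0.163300/0.656100 ≈ 0.249.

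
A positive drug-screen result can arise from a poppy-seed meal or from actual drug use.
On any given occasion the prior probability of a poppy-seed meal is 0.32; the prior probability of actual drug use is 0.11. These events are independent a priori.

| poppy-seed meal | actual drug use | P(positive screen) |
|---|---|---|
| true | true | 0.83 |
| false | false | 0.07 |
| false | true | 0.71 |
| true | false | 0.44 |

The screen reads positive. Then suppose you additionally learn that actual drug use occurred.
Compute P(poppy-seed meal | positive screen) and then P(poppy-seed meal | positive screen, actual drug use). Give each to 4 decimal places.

P(poppy-seed meal | positive screen) ≈ 0.6181; P(poppy-seed meal | positive screen, actual drug use) ≈ 0.3549

P(positive screen) = 0.07·0.68·0.89 + 0.71·0.68·0.11 + 0.44·0.32·0.89 + 0.83·0.32·0.11 = 0.042364 + 0.053108 + 0.125312 + 0.029216 = 0.250000
Of this, 0.154528 comes from 0.125312 + 0.029216 (the poppy-seed meal=true cases).
Hence the posterior is 0.154528/0.250000 ≈ 0.6181.

With the extra evidence:
Sum P(positive screen|·) weighted by the priors over both values of poppy-seed meal:
  P(positive screen | actual drug use) = 0.71*0.68 + 0.83*0.32
        = 0.482800 + 0.265600 = 0.748400
Keeping only the poppy-seed meal-present terms gives 0.265600, so
  P(poppy-seed meal | positive screen, actual drug use) = 0.265600 / 0.748400 ≈ 0.3549
This is intercausal reasoning (explaining away): once actual drug use accounts for the positive screen, poppy-seed meal becomes less likely.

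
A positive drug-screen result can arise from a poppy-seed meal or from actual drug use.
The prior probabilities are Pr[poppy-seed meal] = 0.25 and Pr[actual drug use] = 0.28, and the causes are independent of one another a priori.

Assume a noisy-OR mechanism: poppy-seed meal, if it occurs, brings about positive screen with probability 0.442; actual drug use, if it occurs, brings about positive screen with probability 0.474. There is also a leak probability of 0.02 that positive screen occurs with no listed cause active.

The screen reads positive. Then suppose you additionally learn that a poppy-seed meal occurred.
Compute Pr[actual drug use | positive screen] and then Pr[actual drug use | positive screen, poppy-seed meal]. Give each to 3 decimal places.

Under noisy-OR, P(positive screen | causes) = 1 − (1−0.02)·∏(1−qᵢ) over the active causes.
P(positive screen) = 0.02×0.75×0.72 + 0.48452×0.75×0.28 + 0.45316×0.25×0.72 + 0.712362×0.25×0.28 = 0.010800 + 0.101749 + 0.081569 + 0.049865 = 0.243983
The actual drug use-present share is 0.101749 + 0.049865 = 0.151614.
Hence the posterior is 0.151614/0.243983 ≈ 0.621.

Now also conditioning on poppy-seed meal=true:
For the numerator, keep only actual drug use=true terms: 0.712362*0.28 = 0.199461
Normalizer over all consistent configurations: 0.45316*0.72 + 0.712362*0.28 = 0.525736
Posterior = 0.199461 / 0.525736 ≈ 0.379
The drop from 0.621 to 0.379 is the explaining-away (discounting) effect.

Pr[actual drug use | positive screen] ≈ 0.621; Pr[actual drug use | positive screen, poppy-seed meal] ≈ 0.379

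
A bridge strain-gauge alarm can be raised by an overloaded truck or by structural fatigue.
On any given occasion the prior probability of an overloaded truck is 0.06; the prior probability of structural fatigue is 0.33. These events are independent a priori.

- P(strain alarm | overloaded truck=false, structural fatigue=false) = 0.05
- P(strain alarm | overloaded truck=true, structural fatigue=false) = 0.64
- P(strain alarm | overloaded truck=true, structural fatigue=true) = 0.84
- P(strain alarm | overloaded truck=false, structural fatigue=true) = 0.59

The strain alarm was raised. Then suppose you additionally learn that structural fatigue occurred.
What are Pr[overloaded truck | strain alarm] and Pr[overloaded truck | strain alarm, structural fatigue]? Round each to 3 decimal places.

P(strain alarm) = 0.05*0.94*0.67 + 0.59*0.94*0.33 + 0.64*0.06*0.67 + 0.84*0.06*0.33 = 0.031490 + 0.183018 + 0.025728 + 0.016632 = 0.256868
Of this, 0.042360 comes from 0.025728 + 0.016632 (the overloaded truck=true cases).
P(overloaded truck | strain alarm) = 0.042360 / 0.256868 ≈ 0.165

Now also conditioning on structural fatigue=true:
For the numerator, keep only overloaded truck=true terms: 0.84*0.06 = 0.050400
Normalizer over all consistent configurations: 0.59*0.94 + 0.84*0.06 = 0.605000
P(overloaded truck | strain alarm, structural fatigue) = 0.050400/0.605000 ≈ 0.083
Conditioning on structural fatigue lowers the posterior on overloaded truck: the classic explaining-away effect in a common-effect structure.

Pr[overloaded truck | strain alarm] ≈ 0.165; Pr[overloaded truck | strain alarm, structural fatigue] ≈ 0.083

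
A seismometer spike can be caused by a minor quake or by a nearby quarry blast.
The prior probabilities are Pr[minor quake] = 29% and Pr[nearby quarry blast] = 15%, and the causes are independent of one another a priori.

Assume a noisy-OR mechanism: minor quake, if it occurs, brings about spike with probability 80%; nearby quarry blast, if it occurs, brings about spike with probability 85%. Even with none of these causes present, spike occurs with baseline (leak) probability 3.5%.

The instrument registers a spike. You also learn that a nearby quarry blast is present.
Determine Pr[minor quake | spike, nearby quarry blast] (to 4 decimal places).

Pr[minor quake | spike, nearby quarry blast] ≈ 0.3168

Under noisy-OR, P(spike | causes) = 1 − (1−0.035)·∏(1−qᵢ) over the active causes.
For the numerator, keep only minor quake=true terms: 0.97105*0.29 = 0.281604
Normalizer over all consistent configurations: 0.85525*0.71 + 0.97105*0.29 = 0.888831
Posterior = 0.281604 / 0.888831 ≈ 0.3168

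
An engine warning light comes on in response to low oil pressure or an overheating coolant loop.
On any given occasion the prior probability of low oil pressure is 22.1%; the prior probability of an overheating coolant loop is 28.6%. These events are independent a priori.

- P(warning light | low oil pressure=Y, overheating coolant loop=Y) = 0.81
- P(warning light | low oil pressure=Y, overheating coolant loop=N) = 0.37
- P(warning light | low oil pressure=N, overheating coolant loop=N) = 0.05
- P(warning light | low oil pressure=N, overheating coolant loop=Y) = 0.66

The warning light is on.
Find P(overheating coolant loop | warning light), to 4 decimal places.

P(warning light) = 0.05*0.779*0.714 + 0.66*0.779*0.286 + 0.37*0.221*0.714 + 0.81*0.221*0.286 = 0.027810 + 0.147044 + 0.058384 + 0.051197 = 0.284435
The overheating coolant loop-present share is 0.147044 + 0.051197 = 0.198241.
P(overheating coolant loop | warning light) = 0.198241 / 0.284435 ≈ 0.6970

P(overheating coolant loop | warning light) ≈ 0.6970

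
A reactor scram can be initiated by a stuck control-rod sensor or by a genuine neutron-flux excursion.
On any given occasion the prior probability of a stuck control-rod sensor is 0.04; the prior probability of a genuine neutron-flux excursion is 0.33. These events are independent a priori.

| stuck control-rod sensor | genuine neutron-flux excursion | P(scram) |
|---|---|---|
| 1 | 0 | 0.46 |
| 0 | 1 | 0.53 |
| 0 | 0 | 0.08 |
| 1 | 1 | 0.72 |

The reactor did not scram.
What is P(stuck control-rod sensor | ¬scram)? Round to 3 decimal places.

P(¬scram) = 0.92×0.96×0.67 + 0.47×0.96×0.33 + 0.54×0.04×0.67 + 0.28×0.04×0.33 = 0.591744 + 0.148896 + 0.014472 + 0.003696 = 0.758808
The stuck control-rod sensor-present share is 0.014472 + 0.003696 = 0.018168.
So P(stuck control-rod sensor | ¬scram) = 0.018168/0.758808 ≈ 0.024.

P(stuck control-rod sensor | ¬scram) ≈ 0.024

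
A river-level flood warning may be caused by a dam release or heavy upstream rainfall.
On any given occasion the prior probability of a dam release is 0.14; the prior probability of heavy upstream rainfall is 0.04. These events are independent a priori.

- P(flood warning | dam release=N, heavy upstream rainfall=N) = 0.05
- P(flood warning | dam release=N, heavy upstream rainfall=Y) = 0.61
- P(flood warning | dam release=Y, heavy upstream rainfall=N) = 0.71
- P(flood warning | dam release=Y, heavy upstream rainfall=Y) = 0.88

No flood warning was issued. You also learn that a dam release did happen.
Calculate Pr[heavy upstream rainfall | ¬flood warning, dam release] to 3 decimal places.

Numerator (weight on configurations with heavy upstream rainfall): 0.12*0.04 = 0.004800
Normalizer over all consistent configurations: 0.29*0.96 + 0.12*0.04 = 0.283200
Posterior = 0.004800 / 0.283200 ≈ 0.017

Pr[heavy upstream rainfall | ¬flood warning, dam release] ≈ 0.017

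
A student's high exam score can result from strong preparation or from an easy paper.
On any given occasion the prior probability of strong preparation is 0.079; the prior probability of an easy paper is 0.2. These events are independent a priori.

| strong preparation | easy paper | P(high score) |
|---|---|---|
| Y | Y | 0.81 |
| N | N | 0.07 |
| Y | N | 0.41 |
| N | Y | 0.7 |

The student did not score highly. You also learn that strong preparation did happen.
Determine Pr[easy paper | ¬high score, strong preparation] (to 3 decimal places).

For the numerator, keep only easy paper=true terms: 0.19·0.2 = 0.038000
The normalizing constant is 0.59·0.8 + 0.19·0.2 = 0.510000
Posterior = 0.038000 / 0.510000 ≈ 0.075

Pr[easy paper | ¬high score, strong preparation] ≈ 0.075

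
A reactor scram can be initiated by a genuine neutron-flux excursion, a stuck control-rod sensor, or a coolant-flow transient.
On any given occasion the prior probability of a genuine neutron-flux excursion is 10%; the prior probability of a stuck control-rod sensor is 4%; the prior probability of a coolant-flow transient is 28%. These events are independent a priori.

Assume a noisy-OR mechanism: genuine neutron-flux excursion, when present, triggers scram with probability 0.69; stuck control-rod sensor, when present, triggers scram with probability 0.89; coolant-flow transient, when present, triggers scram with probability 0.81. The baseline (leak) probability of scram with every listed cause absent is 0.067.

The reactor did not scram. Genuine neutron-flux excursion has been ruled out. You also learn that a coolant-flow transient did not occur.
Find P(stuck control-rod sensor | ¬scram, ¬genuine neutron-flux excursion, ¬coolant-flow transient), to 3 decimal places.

P(stuck control-rod sensor | ¬scram, ¬genuine neutron-flux excursion, ¬coolant-flow transient) ≈ 0.005

Under noisy-OR, P(scram | causes) = 1 − (1−0.067)·∏(1−qᵢ) over the active causes.
Numerator (weight on configurations with stuck control-rod sensor): 0.10263*0.04 = 0.004105
Denominator P(¬scram | ¬genuine neutron-flux excursion, ¬coolant-flow transient): 0.933*0.96 + 0.10263*0.04 = 0.899785
P(stuck control-rod sensor | ¬scram, ¬genuine neutron-flux excursion, ¬coolant-flow transient) = 0.004105/0.899785 ≈ 0.005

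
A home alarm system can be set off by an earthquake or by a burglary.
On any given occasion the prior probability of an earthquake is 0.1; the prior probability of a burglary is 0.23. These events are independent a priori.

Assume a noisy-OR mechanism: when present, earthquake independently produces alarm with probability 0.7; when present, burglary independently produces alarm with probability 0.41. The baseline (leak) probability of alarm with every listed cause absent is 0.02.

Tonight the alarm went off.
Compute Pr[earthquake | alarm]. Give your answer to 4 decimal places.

Pr[earthquake | alarm] ≈ 0.4204

Under noisy-OR, P(alarm | causes) = 1 − (1−0.02)·∏(1−qᵢ) over the active causes.
P(alarm) = 0.02*0.9*0.77 + 0.4218*0.9*0.23 + 0.706*0.1*0.77 + 0.82654*0.1*0.23 = 0.013860 + 0.087313 + 0.054362 + 0.019010 = 0.174545
Restricting to configurations with earthquake present: 0.054362 + 0.019010 = 0.073372.
P(earthquake | alarm) = 0.073372 / 0.174545 ≈ 0.4204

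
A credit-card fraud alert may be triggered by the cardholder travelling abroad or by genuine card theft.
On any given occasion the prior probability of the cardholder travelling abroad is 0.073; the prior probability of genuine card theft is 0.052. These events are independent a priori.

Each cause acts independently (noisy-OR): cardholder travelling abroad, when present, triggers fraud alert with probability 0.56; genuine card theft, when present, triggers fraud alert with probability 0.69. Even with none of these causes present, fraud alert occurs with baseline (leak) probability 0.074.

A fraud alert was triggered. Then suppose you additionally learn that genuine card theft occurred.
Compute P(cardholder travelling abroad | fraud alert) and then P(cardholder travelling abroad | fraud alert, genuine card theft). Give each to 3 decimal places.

P(cardholder travelling abroad | fraud alert) ≈ 0.308; P(cardholder travelling abroad | fraud alert, genuine card theft) ≈ 0.088

Under noisy-OR, P(fraud alert | causes) = 1 − (1−0.074)·∏(1−qᵢ) over the active causes.
P(fraud alert) = 0.074*0.927*0.948 + 0.71294*0.927*0.052 + 0.59256*0.073*0.948 + 0.873694*0.073*0.052 = 0.065031 + 0.034367 + 0.041008 + 0.003317 = 0.143723
The cardholder travelling abroad-present share is 0.041008 + 0.003317 = 0.044325.
So P(cardholder travelling abroad | fraud alert) = 0.044325/0.143723 ≈ 0.308.

With the extra evidence:
Sum P(fraud alert|·) weighted by the priors over both values of cardholder travelling abroad:
  P(fraud alert | genuine card theft) = 0.71294·0.927 + 0.873694·0.073
        = 0.660895 + 0.063780 = 0.724675
The terms with cardholder travelling abroad present sum to 0.063780, so
  P(cardholder travelling abroad | fraud alert, genuine card theft) = 0.063780 / 0.724675 ≈ 0.088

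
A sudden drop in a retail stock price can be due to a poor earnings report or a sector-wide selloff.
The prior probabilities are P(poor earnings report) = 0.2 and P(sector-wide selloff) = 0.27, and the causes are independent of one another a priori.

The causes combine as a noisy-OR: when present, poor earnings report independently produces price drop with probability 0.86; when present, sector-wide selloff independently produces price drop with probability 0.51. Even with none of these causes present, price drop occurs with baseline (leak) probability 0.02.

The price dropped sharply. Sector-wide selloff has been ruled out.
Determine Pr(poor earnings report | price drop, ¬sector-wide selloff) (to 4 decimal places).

Under noisy-OR, P(price drop | causes) = 1 − (1−0.02)·∏(1−qᵢ) over the active causes.
Weight on poor earnings report=true, given the evidence: 0.8628×0.2 = 0.172560
The normalizing constant is 0.02×0.8 + 0.8628×0.2 = 0.188560
P(poor earnings report | price drop, ¬sector-wide selloff) = 0.172560/0.188560 ≈ 0.9151

Pr(poor earnings report | price drop, ¬sector-wide selloff) ≈ 0.9151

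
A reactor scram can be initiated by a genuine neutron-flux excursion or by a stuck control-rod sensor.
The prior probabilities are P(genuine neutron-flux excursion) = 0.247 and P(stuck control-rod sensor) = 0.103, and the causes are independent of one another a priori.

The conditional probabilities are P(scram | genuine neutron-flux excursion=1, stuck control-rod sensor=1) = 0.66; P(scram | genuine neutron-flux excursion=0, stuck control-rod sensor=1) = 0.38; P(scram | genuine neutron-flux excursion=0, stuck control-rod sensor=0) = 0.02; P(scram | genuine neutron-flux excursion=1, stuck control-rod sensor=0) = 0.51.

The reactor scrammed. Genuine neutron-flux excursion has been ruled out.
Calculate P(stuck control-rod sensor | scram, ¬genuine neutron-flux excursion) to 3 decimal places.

Numerator (weight on configurations with stuck control-rod sensor): 0.38*0.103 = 0.039140
The normalizing constant is 0.02*0.897 + 0.38*0.103 = 0.057080
Posterior = 0.039140 / 0.057080 ≈ 0.686

P(stuck control-rod sensor | scram, ¬genuine neutron-flux excursion) ≈ 0.686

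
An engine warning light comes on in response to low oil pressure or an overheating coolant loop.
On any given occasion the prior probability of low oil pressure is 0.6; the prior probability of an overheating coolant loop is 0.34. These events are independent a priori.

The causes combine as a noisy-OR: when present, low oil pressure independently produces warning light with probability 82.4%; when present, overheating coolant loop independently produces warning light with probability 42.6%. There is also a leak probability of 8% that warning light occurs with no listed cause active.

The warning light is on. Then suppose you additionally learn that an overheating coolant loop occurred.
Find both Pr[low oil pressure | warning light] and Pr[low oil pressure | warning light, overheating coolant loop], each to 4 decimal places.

Under noisy-OR, P(warning light | causes) = 1 − (1−0.08)·∏(1−qᵢ) over the active causes.
For the numerator, keep only low oil pressure=true terms: 0.331880 + 0.185040 = 0.516920
Denominator P(warning light): 0.08·0.4·0.66 + 0.47192·0.4·0.34 + 0.83808·0.6·0.66 + 0.907058·0.6·0.34 = 0.602221
Posterior = 0.516920 / 0.602221 ≈ 0.8584

With the extra evidence:
P(warning light | overheating coolant loop) = 0.47192×0.4 + 0.907058×0.6 = 0.188768 + 0.544235 = 0.733003
Restricting to configurations with low oil pressure present: 0.907058×0.6 = 0.544235.
So P(low oil pressure | warning light, overheating coolant loop) = 0.544235/0.733003 ≈ 0.7425.
The drop from 0.8584 to 0.7425 is the explaining-away (discounting) effect.

Pr[low oil pressure | warning light] ≈ 0.8584; Pr[low oil pressure | warning light, overheating coolant loop] ≈ 0.7425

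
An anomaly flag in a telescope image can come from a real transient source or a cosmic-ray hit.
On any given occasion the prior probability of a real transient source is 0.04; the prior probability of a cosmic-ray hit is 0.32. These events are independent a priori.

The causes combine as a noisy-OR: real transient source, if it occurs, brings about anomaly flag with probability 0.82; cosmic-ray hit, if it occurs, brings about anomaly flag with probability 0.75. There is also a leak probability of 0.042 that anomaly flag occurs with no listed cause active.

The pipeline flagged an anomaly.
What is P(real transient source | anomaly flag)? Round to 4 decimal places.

P(real transient source | anomaly flag) ≈ 0.1175

Under noisy-OR, P(anomaly flag | causes) = 1 − (1−0.042)·∏(1−qᵢ) over the active causes.
P(anomaly flag) = 0.042*0.96*0.68 + 0.7605*0.96*0.32 + 0.82756*0.04*0.68 + 0.95689*0.04*0.32 = 0.027418 + 0.233626 + 0.022510 + 0.012248 = 0.295802
The real transient source-present share is 0.022510 + 0.012248 = 0.034758.
Hence the posterior is 0.034758/0.295802 ≈ 0.1175.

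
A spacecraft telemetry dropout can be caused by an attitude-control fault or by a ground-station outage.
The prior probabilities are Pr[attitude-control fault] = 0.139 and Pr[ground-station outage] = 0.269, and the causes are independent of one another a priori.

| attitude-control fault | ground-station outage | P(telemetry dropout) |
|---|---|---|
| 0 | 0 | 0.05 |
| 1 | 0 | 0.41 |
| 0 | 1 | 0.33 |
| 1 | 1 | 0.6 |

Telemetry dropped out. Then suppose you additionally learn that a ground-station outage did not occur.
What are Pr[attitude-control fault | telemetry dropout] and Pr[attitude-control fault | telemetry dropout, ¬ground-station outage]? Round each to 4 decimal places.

Pr[attitude-control fault | telemetry dropout] ≈ 0.3727; Pr[attitude-control fault | telemetry dropout, ¬ground-station outage] ≈ 0.5697

P(telemetry dropout) = 0.05*0.861*0.731 + 0.33*0.861*0.269 + 0.41*0.139*0.731 + 0.6*0.139*0.269 = 0.031470 + 0.076431 + 0.041660 + 0.022435 = 0.171996
Restricting to configurations with attitude-control fault present: 0.041660 + 0.022435 = 0.064095.
Hence the posterior is 0.064095/0.171996 ≈ 0.3727.

With the extra evidence:
P(telemetry dropout | ¬ground-station outage) = 0.05*0.861 + 0.41*0.139 = 0.043050 + 0.056990 = 0.100040
Of this, 0.056990 comes from 0.41*0.139 (the attitude-control fault=true cases).
So P(attitude-control fault | telemetry dropout, ¬ground-station outage) = 0.056990/0.100040 ≈ 0.5697.
With ground-station outage excluded, attitude-control fault must carry more of the explanatory weight for the telemetry dropout.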